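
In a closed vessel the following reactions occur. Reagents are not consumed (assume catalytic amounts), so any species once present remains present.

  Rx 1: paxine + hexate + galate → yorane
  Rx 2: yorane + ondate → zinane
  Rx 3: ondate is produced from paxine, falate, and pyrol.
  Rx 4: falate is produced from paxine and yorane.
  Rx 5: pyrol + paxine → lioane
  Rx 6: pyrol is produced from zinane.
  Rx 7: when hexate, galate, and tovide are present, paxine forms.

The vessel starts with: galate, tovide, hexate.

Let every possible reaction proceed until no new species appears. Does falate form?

Yes

hexate, galate, and tovide present → paxine forms (Rx 7).
paxine, hexate, and galate present → yorane forms (Rx 1).
paxine and yorane present → falate forms (Rx 4).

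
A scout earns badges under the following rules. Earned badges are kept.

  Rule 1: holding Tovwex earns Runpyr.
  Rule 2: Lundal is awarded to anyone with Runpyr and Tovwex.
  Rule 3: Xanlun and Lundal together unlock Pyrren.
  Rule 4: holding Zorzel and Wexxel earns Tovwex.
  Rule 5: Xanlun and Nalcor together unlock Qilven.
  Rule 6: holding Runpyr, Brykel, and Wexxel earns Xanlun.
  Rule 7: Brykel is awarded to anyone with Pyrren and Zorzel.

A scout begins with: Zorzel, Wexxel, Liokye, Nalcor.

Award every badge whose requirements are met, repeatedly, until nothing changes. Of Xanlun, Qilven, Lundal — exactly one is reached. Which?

Lundal

With Zorzel and Wexxel, Tovwex is earned (Rule 4).
With Tovwex, Runpyr is earned (Rule 1).
With Runpyr and Tovwex, Lundal is earned (Rule 2).
Qilven would need Xanlun and Nalcor (Rule 5), but Xanlun is never earned. Xanlun would need Runpyr, Brykel, and Wexxel (Rule 6), but Brykel is never earned.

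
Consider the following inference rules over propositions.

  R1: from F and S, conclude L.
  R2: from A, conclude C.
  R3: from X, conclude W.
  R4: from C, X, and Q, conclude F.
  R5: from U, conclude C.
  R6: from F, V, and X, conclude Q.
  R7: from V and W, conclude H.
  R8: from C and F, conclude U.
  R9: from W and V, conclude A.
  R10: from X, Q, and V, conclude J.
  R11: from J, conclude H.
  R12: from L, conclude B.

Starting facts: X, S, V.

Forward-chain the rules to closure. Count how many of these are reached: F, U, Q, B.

F would need C, X, and Q (R4), but Q is never established.
U would need C and F (R8), but F is never established.
Q would need F, V, and X (R6), but F is never established.
B would need L (R12), but L is never established.
None of the 4 are reached.

0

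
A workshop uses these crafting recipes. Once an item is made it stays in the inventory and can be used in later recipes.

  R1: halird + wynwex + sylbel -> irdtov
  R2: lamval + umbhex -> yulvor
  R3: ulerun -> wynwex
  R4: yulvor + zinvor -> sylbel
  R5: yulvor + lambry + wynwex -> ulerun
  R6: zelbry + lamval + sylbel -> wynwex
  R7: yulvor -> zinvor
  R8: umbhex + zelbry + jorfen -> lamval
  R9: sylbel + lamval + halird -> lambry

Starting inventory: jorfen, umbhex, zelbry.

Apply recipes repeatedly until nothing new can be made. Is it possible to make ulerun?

No

ulerun would need yulvor, lambry, and wynwex (R5), but lambry is never obtained.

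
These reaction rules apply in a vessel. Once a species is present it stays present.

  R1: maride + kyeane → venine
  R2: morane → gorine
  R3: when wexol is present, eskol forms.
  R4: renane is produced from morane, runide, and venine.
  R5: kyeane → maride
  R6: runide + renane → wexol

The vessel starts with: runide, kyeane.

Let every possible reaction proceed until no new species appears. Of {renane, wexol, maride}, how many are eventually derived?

1

kyeane present → maride forms (R5).
renane would need morane, runide, and venine (R4), but morane never forms.
wexol would need runide and renane (R6), but renane never forms.
maride: reached.
Reached: maride — 1 of the 3.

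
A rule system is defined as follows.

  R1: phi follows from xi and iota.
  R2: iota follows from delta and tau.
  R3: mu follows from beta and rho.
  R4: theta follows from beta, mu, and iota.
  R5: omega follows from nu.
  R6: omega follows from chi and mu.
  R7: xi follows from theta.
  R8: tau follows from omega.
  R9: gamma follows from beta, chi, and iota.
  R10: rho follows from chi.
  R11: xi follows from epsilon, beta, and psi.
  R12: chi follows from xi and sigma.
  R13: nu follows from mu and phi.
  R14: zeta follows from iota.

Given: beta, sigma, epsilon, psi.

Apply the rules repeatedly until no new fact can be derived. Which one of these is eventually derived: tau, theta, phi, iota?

From epsilon, beta, and psi, R11 gives xi.
From xi and sigma, R12 gives chi.
From chi, R10 gives rho.
From beta and rho, R3 gives mu.
chi and mu hold, so omega follows (R6).
omega holds, so tau follows (R8).
iota would need delta and tau (R2), but delta is never established. phi would need xi and iota (R1), but iota is never established. theta would need beta, mu, and iota (R4), but iota is never established.

tau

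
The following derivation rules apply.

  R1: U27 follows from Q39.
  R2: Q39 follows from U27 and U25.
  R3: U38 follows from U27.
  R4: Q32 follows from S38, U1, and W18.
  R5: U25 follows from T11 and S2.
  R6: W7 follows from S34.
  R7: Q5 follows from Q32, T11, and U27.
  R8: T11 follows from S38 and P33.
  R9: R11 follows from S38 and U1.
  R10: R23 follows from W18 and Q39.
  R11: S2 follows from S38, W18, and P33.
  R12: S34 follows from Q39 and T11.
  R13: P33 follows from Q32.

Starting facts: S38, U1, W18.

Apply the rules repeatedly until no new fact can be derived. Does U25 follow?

From S38, U1, and W18, R4 gives Q32.
Q32 holds, so P33 follows (R13).
From S38, W18, and P33, R11 gives S2.
From S38 and P33, R8 gives T11.
From T11 and S2, R5 gives U25.

Yes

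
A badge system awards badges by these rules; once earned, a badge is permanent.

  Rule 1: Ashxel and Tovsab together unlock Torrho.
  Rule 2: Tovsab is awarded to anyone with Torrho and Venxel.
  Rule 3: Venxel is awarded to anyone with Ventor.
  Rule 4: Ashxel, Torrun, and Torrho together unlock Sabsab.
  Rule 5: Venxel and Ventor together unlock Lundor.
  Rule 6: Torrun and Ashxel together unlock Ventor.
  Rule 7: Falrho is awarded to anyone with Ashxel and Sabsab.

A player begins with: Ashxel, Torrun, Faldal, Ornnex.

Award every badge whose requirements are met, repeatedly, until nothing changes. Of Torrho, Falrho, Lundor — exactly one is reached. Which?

With Torrun and Ashxel, Ventor is earned (Rule 6).
With Ventor, Venxel is earned (Rule 3).
With Venxel and Ventor, Lundor is earned (Rule 5).
Torrho would need Ashxel and Tovsab (Rule 1), but Tovsab is never earned. Falrho would need Ashxel and Sabsab (Rule 7), but Sabsab is never earned.

Lundor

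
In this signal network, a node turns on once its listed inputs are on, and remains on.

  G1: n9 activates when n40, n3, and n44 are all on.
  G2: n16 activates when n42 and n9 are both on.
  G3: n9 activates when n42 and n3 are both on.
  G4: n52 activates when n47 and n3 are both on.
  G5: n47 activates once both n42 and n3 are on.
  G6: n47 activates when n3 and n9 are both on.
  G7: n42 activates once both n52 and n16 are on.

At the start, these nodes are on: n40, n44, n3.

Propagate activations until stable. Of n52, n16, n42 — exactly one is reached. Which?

n52

n40, n3, and n44 are on, so n9 activates (G1).
G6: n3 and n9 on → n47 on.
n47 and n3 are on, so n52 activates (G4).
n42 would need n52 and n16 (G7), but n16 never turns on. n16 would need n42 and n9 (G2), but n42 never turns on.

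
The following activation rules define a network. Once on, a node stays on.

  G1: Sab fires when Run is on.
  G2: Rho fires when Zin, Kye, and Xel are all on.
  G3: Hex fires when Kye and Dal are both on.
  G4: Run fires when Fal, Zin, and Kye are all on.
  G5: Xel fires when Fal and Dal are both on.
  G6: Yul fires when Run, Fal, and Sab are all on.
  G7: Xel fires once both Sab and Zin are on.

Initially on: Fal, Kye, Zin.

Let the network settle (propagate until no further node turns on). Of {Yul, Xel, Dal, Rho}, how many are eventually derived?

3

Fal, Zin, and Kye are on, so Run fires (G4).
G1: Run on → Sab on.
G6: Run, Fal, and Sab on → Yul on.
Sab and Zin are on, so Xel fires (G7).
Zin, Kye, and Xel are on, so Rho fires (G2).
Yul: reached.
Xel: reached.
No rule produces Dal, and it is not given.
Rho: reached.
Reached: Yul, Xel, and Rho — 3 of the 4.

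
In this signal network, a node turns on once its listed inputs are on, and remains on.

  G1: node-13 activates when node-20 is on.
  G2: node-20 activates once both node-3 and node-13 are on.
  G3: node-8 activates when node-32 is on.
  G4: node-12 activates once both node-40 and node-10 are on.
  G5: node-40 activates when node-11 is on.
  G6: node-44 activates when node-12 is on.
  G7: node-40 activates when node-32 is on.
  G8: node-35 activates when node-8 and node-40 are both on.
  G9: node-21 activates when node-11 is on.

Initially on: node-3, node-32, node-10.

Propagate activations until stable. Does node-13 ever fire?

node-13 would need node-20 (G1), but node-20 never turns on.

No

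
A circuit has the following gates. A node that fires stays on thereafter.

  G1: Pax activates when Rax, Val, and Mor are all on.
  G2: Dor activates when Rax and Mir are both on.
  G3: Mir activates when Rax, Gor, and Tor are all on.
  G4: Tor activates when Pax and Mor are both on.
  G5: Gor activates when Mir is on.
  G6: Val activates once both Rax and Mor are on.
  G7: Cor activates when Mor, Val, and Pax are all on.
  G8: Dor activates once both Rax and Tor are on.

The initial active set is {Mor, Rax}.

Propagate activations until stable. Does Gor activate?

Gor would need Mir (G5), but Mir never turns on.

No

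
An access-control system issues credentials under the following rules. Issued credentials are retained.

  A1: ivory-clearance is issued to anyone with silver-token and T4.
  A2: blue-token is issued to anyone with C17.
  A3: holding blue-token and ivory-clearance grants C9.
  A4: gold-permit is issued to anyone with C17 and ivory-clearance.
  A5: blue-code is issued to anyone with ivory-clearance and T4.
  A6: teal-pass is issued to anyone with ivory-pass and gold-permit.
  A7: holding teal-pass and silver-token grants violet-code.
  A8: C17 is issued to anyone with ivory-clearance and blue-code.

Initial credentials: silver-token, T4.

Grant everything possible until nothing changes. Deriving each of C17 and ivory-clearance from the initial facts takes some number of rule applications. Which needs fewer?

ivory-clearance

ivory-clearance: Holding silver-token and T4 grants ivory-clearance (A1). [1 rule application]
C17: Holding silver-token and T4 grants ivory-clearance (A1). Holding ivory-clearance and T4 grants blue-code (A5). Holding ivory-clearance and blue-code grants C17 (A8). [3 rule applications]
ivory-clearance needs fewer.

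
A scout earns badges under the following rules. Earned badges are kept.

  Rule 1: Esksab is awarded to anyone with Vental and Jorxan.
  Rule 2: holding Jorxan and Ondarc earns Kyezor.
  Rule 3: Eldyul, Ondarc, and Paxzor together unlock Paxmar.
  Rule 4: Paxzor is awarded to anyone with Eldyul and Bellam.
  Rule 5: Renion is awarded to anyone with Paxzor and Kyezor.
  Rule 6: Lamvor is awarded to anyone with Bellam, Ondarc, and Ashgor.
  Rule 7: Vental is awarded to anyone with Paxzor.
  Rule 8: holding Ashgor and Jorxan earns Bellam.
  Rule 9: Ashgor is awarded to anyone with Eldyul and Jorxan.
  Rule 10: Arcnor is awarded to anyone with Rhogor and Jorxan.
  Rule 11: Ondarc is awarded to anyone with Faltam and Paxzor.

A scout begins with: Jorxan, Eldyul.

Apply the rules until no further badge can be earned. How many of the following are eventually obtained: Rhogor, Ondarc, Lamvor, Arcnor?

0

No rule produces Rhogor, and it is not given.
Ondarc would need Faltam and Paxzor (Rule 11), but Faltam is never earned.
Lamvor would need Bellam, Ondarc, and Ashgor (Rule 6), but Ondarc is never earned.
Arcnor would need Rhogor and Jorxan (Rule 10), but Rhogor is never earned.
None of the 4 are reached.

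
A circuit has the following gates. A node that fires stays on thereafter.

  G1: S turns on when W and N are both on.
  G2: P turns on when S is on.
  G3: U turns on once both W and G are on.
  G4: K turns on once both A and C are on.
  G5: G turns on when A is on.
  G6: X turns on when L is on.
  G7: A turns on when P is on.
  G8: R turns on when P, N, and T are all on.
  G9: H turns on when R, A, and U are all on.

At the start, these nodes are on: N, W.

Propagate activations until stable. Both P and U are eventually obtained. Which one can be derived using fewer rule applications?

P: W and N are on, so S turns on (G1). S is on, so P turns on (G2). [2 rule applications]
U: W and N are on, so S turns on (G1). S is on, so P turns on (G2). G7: P on → A on. G5: A on → G on. G3: W and G on → U on. [5 rule applications]
P needs fewer.

P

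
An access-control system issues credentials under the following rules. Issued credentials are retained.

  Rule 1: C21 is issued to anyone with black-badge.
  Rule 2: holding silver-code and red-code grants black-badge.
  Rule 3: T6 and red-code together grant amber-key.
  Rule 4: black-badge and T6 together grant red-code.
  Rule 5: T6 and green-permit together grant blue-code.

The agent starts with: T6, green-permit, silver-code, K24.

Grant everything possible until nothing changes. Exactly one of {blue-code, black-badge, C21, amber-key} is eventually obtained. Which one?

blue-code

Holding T6 and green-permit grants blue-code (Rule 5).
black-badge would need silver-code and red-code (Rule 2), but red-code is never granted. amber-key would need T6 and red-code (Rule 3), but red-code is never granted. C21 would need black-badge (Rule 1), but black-badge is never granted.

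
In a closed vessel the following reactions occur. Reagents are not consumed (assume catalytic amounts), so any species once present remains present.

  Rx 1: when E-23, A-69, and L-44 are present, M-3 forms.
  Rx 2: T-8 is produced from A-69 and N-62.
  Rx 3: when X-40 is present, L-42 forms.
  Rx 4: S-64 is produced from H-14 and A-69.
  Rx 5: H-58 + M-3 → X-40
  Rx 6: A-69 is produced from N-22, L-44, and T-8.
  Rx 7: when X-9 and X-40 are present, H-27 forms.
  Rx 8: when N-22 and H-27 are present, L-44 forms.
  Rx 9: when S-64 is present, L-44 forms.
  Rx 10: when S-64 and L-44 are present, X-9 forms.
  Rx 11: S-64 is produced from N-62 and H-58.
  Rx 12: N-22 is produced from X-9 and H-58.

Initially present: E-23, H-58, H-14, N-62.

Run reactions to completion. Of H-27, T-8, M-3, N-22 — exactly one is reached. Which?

N-62 and H-58 present → S-64 forms (Rx 11).
S-64 present → L-44 forms (Rx 9).
S-64 and L-44 present → X-9 forms (Rx 10).
X-9 and H-58 present → N-22 forms (Rx 12).
T-8 would need A-69 and N-62 (Rx 2), but A-69 never forms. M-3 would need E-23, A-69, and L-44 (Rx 1), but A-69 never forms. H-27 would need X-9 and X-40 (Rx 7), but X-40 never forms.

N-22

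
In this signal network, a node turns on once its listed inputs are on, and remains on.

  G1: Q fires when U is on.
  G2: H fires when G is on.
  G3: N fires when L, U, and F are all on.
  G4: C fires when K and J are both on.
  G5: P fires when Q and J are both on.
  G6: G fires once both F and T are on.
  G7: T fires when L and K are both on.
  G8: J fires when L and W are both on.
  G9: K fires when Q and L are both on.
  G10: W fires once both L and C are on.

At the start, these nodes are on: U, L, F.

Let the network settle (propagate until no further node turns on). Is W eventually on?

W would need L and C (G10), but C never turns on.

No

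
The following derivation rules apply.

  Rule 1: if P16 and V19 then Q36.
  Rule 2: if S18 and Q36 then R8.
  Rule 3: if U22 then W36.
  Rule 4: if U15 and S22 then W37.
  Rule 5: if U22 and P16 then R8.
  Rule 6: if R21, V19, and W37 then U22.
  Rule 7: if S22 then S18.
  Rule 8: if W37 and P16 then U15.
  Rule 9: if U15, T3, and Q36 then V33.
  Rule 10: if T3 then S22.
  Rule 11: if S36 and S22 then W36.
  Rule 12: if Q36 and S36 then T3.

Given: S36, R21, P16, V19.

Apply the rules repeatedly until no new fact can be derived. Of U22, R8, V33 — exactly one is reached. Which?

R8

P16 and V19 hold, so Q36 follows (Rule 1).
From Q36 and S36, Rule 12 gives T3.
T3 holds, so S22 follows (Rule 10).
From S22, Rule 7 gives S18.
S18 and Q36 hold, so R8 follows (Rule 2).
V33 would need U15, T3, and Q36 (Rule 9), but U15 is never established. U22 would need R21, V19, and W37 (Rule 6), but W37 is never established.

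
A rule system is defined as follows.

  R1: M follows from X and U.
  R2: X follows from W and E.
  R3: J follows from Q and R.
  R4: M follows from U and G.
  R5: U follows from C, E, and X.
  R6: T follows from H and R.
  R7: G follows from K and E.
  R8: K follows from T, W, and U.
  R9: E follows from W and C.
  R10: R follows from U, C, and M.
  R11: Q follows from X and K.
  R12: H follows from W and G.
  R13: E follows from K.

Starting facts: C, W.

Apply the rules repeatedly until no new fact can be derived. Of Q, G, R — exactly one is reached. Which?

W and C hold, so E follows (R9).
From W and E, R2 gives X.
C, E, and X hold, so U follows (R5).
X and U hold, so M follows (R1).
U, C, and M hold, so R follows (R10).
G would need K and E (R7), but K is never established. Q would need X and K (R11), but K is never established.

R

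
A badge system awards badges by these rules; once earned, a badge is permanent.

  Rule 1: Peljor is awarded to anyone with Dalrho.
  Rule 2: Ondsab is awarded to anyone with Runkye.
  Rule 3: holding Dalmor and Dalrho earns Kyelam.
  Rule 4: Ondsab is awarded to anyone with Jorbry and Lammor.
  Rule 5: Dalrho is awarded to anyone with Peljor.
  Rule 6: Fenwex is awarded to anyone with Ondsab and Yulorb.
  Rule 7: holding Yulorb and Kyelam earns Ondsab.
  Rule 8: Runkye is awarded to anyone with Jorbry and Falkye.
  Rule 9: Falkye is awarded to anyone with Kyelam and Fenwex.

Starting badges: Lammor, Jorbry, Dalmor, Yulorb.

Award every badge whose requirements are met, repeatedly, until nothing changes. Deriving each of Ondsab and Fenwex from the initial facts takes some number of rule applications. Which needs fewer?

Ondsab

Ondsab: With Jorbry and Lammor, Ondsab is earned (Rule 4). [1 rule application]
Fenwex: With Jorbry and Lammor, Ondsab is earned (Rule 4). With Ondsab and Yulorb, Fenwex is earned (Rule 6). [2 rule applications]
Ondsab needs fewer.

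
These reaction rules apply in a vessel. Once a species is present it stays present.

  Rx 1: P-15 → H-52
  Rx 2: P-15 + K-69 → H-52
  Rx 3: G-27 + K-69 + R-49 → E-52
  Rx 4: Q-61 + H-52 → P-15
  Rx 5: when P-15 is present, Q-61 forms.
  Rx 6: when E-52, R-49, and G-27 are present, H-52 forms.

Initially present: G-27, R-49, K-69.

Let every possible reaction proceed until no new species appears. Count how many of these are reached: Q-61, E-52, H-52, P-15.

2

G-27, K-69, and R-49 present → E-52 forms (Rx 3).
E-52, R-49, and G-27 present → H-52 forms (Rx 6).
Q-61 would need P-15 (Rx 5), but P-15 never forms.
E-52: reached.
H-52: reached.
P-15 would need Q-61 and H-52 (Rx 4), but Q-61 never forms.
Reached: E-52 and H-52 — 2 of the 4.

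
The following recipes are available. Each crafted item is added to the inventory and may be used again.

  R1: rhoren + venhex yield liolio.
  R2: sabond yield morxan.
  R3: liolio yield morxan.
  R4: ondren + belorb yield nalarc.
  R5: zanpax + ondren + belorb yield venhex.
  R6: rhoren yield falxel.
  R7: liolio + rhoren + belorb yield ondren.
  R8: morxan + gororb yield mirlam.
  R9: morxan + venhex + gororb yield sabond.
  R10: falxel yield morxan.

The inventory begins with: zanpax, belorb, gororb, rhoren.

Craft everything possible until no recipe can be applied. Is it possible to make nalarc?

nalarc would need ondren and belorb (R4), but ondren is never obtained.

No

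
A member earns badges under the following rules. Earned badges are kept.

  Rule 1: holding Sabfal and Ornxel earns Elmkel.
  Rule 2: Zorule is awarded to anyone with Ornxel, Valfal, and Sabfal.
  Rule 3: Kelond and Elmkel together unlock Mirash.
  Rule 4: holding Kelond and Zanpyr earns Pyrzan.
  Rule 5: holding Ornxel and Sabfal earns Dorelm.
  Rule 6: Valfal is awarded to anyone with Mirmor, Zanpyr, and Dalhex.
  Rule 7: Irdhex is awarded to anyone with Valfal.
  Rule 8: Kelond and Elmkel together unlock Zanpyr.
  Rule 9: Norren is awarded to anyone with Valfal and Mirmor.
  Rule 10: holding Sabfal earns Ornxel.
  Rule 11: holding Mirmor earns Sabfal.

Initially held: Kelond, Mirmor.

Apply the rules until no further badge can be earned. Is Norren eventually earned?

Norren would need Valfal and Mirmor (Rule 9), but Valfal is never earned.

No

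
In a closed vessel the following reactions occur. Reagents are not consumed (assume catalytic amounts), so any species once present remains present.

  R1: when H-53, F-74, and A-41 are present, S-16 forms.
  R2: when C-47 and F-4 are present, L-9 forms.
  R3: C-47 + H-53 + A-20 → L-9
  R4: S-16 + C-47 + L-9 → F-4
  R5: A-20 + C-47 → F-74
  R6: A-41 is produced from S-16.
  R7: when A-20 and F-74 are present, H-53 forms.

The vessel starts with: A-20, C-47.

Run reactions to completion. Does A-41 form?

A-41 would need S-16 (R6), but S-16 never forms.

No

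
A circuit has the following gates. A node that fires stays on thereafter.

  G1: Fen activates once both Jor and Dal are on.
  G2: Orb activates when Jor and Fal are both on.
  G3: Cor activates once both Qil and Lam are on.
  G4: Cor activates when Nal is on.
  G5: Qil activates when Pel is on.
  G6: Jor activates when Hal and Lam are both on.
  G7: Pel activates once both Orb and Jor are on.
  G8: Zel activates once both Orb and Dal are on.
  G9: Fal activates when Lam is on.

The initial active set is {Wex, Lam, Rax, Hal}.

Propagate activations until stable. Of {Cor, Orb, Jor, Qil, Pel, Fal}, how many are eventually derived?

6

Lam is on, so Fal activates (G9).
G6: Hal and Lam on → Jor on.
G2: Jor and Fal on → Orb on.
Orb and Jor are on, so Pel activates (G7).
G5: Pel on → Qil on.
Qil and Lam are on, so Cor activates (G3).
Cor: reached.
Orb: reached.
Jor: reached.
Qil: reached.
Pel: reached.
Fal: reached.
All 6 are reached.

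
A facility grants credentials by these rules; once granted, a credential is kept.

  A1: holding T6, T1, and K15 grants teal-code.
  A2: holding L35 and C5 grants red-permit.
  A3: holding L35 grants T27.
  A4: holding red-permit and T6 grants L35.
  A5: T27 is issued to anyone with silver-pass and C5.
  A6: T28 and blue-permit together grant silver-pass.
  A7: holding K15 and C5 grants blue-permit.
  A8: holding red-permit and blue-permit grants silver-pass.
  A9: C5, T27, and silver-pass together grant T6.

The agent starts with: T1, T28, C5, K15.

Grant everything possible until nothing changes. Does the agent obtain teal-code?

Holding K15 and C5 grants blue-permit (A7).
Holding T28 and blue-permit grants silver-pass (A6).
Holding silver-pass and C5 grants T27 (A5).
Holding C5, T27, and silver-pass grants T6 (A9).
Holding T6, T1, and K15 grants teal-code (A1).

Yes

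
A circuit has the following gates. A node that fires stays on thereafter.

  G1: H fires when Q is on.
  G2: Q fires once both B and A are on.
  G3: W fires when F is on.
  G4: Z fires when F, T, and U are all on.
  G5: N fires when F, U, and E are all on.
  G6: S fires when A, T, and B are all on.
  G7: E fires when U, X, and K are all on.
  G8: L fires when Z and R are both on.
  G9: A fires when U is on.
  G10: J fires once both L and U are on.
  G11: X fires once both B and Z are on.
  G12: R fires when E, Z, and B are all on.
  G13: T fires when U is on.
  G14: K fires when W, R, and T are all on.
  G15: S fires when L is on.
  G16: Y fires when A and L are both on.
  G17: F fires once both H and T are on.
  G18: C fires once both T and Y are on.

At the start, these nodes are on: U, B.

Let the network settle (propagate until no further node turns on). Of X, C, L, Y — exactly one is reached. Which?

X

U is on, so A fires (G9).
G13: U on → T on.
B and A are on, so Q fires (G2).
Q is on, so H fires (G1).
G17: H and T on → F on.
F, T, and U are on, so Z fires (G4).
G11: B and Z on → X on.
C would need T and Y (G18), but Y never turns on. Y would need A and L (G16), but L never turns on. L would need Z and R (G8), but R never turns on.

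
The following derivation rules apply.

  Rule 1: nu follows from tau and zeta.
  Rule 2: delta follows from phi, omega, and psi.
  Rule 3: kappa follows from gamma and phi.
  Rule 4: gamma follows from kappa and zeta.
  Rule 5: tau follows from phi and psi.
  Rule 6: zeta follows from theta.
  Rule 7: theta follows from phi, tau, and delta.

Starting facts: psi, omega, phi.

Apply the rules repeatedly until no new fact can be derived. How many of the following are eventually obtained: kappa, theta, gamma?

phi, omega, and psi hold, so delta follows (Rule 2).
phi and psi hold, so tau follows (Rule 5).
phi, tau, and delta hold, so theta follows (Rule 7).
kappa would need gamma and phi (Rule 3), but gamma is never established.
theta: reached.
gamma would need kappa and zeta (Rule 4), but kappa is never established.
Reached: theta — 1 of the 3.

1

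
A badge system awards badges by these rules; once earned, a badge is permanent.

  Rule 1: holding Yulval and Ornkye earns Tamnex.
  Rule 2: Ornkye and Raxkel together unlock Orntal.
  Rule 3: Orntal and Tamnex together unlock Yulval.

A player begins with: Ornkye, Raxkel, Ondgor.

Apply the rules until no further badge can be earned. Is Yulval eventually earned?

No

Yulval would need Orntal and Tamnex (Rule 3), but Tamnex is never earned.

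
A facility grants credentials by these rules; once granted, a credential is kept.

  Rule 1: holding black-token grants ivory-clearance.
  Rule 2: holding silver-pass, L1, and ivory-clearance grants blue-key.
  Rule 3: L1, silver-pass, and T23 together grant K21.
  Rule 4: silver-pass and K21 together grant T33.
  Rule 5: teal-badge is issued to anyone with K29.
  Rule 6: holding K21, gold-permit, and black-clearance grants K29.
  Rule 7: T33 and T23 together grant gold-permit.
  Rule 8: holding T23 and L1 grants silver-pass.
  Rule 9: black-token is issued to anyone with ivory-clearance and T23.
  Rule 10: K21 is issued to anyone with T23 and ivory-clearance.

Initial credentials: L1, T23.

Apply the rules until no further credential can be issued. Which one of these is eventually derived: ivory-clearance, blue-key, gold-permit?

Holding T23 and L1 grants silver-pass (Rule 8).
Holding L1, silver-pass, and T23 grants K21 (Rule 3).
Holding silver-pass and K21 grants T33 (Rule 4).
Holding T33 and T23 grants gold-permit (Rule 7).
blue-key would need silver-pass, L1, and ivory-clearance (Rule 2), but ivory-clearance is never granted. ivory-clearance would need black-token (Rule 1), but black-token is never granted.

gold-permit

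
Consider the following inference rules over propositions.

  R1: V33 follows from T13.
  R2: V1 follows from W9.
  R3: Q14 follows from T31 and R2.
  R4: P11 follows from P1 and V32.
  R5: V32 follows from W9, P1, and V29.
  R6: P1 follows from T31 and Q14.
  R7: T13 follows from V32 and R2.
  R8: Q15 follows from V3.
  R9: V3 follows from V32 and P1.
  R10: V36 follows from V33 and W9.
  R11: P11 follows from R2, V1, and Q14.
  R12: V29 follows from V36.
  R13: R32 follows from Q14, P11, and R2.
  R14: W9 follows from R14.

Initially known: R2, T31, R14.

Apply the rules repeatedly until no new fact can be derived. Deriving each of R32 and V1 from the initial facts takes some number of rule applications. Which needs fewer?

V1: R14 holds, so W9 follows (R14). From W9, R2 gives V1. [2 rule applications]
R32: R14 holds, so W9 follows (R14). From T31 and R2, R3 gives Q14. W9 holds, so V1 follows (R2). From R2, V1, and Q14, R11 gives P11. Q14, P11, and R2 hold, so R32 follows (R13). [5 rule applications]
V1 needs fewer.

V1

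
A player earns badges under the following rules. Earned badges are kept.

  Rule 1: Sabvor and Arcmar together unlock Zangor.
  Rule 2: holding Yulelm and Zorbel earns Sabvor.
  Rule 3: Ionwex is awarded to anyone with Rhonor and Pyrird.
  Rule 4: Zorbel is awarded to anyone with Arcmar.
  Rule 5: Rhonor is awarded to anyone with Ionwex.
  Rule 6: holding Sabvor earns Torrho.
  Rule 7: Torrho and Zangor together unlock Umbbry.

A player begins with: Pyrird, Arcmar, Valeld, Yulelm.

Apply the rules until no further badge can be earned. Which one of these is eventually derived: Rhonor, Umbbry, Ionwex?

With Arcmar, Zorbel is earned (Rule 4).
With Yulelm and Zorbel, Sabvor is earned (Rule 2).
With Sabvor and Arcmar, Zangor is earned (Rule 1).
With Sabvor, Torrho is earned (Rule 6).
With Torrho and Zangor, Umbbry is earned (Rule 7).
Rhonor would need Ionwex (Rule 5), but Ionwex is never earned. Ionwex would need Rhonor and Pyrird (Rule 3), but Rhonor is never earned.

Umbbry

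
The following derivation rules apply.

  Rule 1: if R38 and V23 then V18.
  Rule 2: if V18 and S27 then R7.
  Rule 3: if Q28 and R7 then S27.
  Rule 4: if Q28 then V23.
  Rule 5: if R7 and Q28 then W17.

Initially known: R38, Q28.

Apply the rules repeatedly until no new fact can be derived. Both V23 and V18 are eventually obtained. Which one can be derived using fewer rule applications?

V23: From Q28, Rule 4 gives V23. [1 rule application]
V18: From Q28, Rule 4 gives V23. From R38 and V23, Rule 1 gives V18. [2 rule applications]
V23 needs fewer.

V23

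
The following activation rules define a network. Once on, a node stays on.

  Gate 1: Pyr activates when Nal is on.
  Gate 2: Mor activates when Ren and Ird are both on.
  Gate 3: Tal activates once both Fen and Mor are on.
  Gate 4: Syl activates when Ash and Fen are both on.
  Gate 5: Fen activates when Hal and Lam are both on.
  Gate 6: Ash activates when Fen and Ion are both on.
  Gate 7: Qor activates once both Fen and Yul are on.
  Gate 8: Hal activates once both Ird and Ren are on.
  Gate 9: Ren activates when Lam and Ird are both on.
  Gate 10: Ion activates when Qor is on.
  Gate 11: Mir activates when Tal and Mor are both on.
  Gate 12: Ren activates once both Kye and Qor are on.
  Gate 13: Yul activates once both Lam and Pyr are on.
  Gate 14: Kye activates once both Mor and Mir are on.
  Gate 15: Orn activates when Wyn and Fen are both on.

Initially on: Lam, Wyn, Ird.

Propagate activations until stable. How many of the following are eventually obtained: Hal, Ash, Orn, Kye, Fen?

Gate 9: Lam and Ird on → Ren on.
Gate 8: Ird and Ren on → Hal on.
Ren and Ird are on, so Mor activates (Gate 2).
Hal and Lam are on, so Fen activates (Gate 5).
Gate 15: Wyn and Fen on → Orn on.
Fen and Mor are on, so Tal activates (Gate 3).
Tal and Mor are on, so Mir activates (Gate 11).
Mor and Mir are on, so Kye activates (Gate 14).
Hal: reached.
Ash would need Fen and Ion (Gate 6), but Ion never turns on.
Orn: reached.
Kye: reached.
Fen: reached.
Reached: Hal, Orn, Kye, and Fen — 4 of the 5.

4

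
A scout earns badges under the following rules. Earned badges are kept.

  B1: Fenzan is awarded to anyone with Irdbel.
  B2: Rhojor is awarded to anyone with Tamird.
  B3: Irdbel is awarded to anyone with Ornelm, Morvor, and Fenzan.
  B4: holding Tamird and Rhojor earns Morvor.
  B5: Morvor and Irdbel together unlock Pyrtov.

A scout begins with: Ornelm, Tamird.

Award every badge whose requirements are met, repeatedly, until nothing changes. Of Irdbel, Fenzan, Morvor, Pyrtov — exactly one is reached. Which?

Morvor

With Tamird, Rhojor is earned (B2).
With Tamird and Rhojor, Morvor is earned (B4).
Fenzan would need Irdbel (B1), but Irdbel is never earned. Irdbel would need Ornelm, Morvor, and Fenzan (B3), but Fenzan is never earned. Pyrtov would need Morvor and Irdbel (B5), but Irdbel is never earned.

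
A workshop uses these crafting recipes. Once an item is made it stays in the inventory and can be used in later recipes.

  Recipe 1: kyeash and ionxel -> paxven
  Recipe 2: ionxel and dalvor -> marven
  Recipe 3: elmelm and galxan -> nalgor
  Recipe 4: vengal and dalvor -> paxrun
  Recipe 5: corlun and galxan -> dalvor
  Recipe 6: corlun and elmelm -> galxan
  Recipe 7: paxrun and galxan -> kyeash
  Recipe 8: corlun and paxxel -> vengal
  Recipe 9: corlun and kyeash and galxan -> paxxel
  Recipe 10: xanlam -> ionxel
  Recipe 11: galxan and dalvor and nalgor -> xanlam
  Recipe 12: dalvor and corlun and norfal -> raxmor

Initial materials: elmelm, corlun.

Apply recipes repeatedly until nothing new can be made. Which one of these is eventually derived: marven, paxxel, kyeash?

marven

Using Recipe 6, corlun and elmelm make galxan.
corlun and galxan -> dalvor (Recipe 5).
elmelm and galxan -> nalgor (Recipe 3).
Using Recipe 11, galxan, dalvor, and nalgor make xanlam.
Using Recipe 10, xanlam makes ionxel.
ionxel and dalvor -> marven (Recipe 2).
paxxel would need corlun, kyeash, and galxan (Recipe 9), but kyeash is never obtained. kyeash would need paxrun and galxan (Recipe 7), but paxrun is never obtained.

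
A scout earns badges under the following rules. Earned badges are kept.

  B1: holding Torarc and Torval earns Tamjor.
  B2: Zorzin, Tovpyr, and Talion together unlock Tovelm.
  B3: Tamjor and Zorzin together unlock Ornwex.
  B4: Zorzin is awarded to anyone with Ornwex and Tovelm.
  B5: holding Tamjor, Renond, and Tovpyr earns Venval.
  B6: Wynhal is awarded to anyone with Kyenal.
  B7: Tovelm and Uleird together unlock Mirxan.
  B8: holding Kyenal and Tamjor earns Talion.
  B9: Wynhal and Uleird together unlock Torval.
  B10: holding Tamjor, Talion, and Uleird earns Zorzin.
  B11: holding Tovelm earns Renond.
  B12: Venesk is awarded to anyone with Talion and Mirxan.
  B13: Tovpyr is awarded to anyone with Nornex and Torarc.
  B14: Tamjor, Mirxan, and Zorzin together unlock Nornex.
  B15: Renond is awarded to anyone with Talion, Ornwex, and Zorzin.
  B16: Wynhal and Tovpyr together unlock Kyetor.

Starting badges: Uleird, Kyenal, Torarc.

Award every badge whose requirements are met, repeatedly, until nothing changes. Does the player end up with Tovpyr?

No

Tovpyr would need Nornex and Torarc (B13), but Nornex is never earned.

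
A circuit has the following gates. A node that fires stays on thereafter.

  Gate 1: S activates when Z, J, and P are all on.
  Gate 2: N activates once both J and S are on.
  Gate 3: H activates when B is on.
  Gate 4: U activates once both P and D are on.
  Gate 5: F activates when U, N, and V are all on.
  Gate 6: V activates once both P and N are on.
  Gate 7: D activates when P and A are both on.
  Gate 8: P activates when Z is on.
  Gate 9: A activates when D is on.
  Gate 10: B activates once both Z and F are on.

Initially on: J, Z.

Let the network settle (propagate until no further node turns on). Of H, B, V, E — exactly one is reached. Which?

Gate 8: Z on → P on.
Z, J, and P are on, so S activates (Gate 1).
Gate 2: J and S on → N on.
Gate 6: P and N on → V on.
B would need Z and F (Gate 10), but F never turns on. H would need B (Gate 3), but B never turns on. No rule produces E, and it is not given.

V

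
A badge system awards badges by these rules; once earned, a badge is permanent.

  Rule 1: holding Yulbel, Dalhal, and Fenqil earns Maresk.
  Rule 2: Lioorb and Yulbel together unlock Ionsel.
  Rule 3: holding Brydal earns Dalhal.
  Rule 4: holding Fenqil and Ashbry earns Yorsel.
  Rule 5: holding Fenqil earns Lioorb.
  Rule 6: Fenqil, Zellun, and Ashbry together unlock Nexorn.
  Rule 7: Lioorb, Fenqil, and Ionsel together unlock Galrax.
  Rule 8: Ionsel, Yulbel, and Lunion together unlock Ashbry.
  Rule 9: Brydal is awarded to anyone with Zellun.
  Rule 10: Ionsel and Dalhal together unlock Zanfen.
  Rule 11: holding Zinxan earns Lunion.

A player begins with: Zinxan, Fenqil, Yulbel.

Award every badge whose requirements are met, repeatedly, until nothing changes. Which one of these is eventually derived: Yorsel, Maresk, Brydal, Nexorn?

Yorsel

With Fenqil, Lioorb is earned (Rule 5).
With Zinxan, Lunion is earned (Rule 11).
With Lioorb and Yulbel, Ionsel is earned (Rule 2).
With Ionsel, Yulbel, and Lunion, Ashbry is earned (Rule 8).
With Fenqil and Ashbry, Yorsel is earned (Rule 4).
Maresk would need Yulbel, Dalhal, and Fenqil (Rule 1), but Dalhal is never earned. Nexorn would need Fenqil, Zellun, and Ashbry (Rule 6), but Zellun is never earned. Brydal would need Zellun (Rule 9), but Zellun is never earned.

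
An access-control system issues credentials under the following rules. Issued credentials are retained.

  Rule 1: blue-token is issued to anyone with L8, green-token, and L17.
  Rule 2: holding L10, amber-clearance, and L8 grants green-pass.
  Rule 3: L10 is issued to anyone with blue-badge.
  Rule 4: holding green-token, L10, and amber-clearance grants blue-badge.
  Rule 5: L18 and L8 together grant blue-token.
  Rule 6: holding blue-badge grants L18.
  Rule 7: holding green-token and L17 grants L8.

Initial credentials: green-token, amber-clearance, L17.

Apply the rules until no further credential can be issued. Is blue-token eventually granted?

Yes

Holding green-token and L17 grants L8 (Rule 7).
Holding L8, green-token, and L17 grants blue-token (Rule 1).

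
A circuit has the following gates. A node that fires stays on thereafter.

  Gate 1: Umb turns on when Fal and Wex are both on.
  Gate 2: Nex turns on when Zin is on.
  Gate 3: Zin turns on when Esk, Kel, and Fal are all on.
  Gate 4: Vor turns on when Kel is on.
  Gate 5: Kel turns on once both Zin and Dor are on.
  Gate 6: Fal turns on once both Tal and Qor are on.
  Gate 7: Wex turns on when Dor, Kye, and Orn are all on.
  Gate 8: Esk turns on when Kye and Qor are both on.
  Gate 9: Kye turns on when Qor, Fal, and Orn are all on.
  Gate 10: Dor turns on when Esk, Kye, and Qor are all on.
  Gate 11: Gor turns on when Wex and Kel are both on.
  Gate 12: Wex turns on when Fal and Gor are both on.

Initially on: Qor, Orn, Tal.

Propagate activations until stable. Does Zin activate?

No

Zin would need Esk, Kel, and Fal (Gate 3), but Kel never turns on.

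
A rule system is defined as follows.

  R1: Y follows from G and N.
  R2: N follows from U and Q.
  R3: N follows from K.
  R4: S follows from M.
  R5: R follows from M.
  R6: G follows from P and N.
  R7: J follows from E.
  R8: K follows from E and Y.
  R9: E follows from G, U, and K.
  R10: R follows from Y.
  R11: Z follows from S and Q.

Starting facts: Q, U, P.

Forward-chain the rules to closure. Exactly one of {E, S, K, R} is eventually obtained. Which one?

R

From U and Q, R2 gives N.
From P and N, R6 gives G.
G and N hold, so Y follows (R1).
From Y, R10 gives R.
E would need G, U, and K (R9), but K is never established. S would need M (R4), but M is never established. K would need E and Y (R8), but E is never established.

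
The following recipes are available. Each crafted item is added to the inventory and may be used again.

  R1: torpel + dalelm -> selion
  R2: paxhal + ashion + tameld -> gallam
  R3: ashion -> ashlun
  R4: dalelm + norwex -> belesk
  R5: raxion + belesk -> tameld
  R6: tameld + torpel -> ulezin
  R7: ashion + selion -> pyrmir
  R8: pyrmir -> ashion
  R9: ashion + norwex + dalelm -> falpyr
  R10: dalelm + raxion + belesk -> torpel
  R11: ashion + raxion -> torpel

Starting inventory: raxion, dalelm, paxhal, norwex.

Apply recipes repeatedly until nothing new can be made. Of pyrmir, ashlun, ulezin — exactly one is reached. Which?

ulezin

dalelm + norwex -> belesk (R4).
dalelm + raxion + belesk -> torpel (R10).
Using R5, raxion and belesk make tameld.
tameld + torpel -> ulezin (R6).
ashlun would need ashion (R3), but ashion is never obtained. pyrmir would need ashion and selion (R7), but ashion is never obtained.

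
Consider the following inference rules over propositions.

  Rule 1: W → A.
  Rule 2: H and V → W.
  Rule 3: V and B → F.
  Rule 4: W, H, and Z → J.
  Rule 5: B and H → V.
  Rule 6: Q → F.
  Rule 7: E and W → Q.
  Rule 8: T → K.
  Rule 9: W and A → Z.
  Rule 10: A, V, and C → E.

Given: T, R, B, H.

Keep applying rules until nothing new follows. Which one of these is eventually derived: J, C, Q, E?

J

B and H hold, so V follows (Rule 5).
From H and V, Rule 2 gives W.
From W, Rule 1 gives A.
From W and A, Rule 9 gives Z.
From W, H, and Z, Rule 4 gives J.
No rule produces C, and it is not given. Q would need E and W (Rule 7), but E is never established. E would need A, V, and C (Rule 10), but C is never established.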